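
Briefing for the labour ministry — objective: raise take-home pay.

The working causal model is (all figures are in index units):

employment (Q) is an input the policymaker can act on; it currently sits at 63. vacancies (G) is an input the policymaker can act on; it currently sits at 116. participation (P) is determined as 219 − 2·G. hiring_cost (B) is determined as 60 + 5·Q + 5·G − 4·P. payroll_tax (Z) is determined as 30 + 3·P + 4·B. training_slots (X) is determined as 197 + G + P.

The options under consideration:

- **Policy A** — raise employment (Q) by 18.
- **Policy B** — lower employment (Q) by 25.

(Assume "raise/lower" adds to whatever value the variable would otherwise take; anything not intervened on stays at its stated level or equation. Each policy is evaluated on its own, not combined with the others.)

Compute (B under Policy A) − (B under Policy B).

Policy A (Q + 18):
  Q = 63 + 18 = 81
  G = 116
  P = 219 − 2·116 = -13
  B = 60 + 5·81 + 5·116 − 4·(-13) = 1097
Policy B (Q − 25):
  Q = 63 − 25 = 38
  G = 116
  P = 219 − 2·116 = -13
  B = 60 + 5·38 + 5·116 − 4·(-13) = 882
B: 1097 − 882 = 215

215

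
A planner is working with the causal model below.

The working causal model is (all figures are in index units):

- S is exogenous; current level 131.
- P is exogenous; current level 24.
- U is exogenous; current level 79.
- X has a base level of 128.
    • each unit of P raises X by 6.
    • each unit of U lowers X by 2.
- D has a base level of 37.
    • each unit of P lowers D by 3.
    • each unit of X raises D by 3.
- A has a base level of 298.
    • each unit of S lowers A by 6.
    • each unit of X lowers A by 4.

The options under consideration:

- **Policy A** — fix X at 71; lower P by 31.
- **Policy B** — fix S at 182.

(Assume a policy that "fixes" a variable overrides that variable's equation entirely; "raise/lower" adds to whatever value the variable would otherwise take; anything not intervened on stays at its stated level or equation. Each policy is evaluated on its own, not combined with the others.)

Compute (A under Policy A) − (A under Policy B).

478

Policy A (X := 71, P − 31):
  S = 131
  P = 24 − 31 = -7
  U = 79
  X = 71
  A = 298 − 6·131 − 4·71 = -772
Policy B (S := 182):
  S = 182
  P = 24
  U = 79
  X = 128 + 6·24 − 2·79 = 114
  A = 298 − 6·182 − 4·114 = -1250
A: -772 − (-1250) = 478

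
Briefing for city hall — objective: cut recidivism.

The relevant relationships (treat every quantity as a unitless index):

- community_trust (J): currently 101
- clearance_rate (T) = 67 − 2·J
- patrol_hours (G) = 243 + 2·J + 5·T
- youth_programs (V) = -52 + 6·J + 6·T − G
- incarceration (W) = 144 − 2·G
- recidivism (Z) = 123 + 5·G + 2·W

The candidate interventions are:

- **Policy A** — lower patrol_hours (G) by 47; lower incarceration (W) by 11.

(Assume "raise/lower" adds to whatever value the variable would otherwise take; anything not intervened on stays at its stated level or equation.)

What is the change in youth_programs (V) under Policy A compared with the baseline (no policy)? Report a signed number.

Baseline:
  J = 101
  T = 67 − 2·101 = -135
  G = 243 + 2·101 + 5·(-135) = -230
  V = -52 + 6·101 + 6·(-135) − (-230) = -26
Policy A (G − 47, W − 11):
  J = 101
  T = 67 − 2·101 = -135
  G = 243 + 2·101 + 5·(-135) (−47 from intervention) = -277
  V = -52 + 6·101 + 6·(-135) − (-277) = 21
Change in V: 21 − (-26) = 47

47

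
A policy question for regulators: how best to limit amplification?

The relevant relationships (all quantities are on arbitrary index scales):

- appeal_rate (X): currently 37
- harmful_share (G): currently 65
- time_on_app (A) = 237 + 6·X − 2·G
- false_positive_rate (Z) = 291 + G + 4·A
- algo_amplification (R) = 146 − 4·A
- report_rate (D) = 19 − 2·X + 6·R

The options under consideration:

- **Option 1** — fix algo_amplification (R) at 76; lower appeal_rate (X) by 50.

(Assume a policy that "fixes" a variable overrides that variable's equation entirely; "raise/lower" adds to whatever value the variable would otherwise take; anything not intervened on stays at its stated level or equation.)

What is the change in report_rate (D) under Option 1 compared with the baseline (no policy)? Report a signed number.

Baseline:
  X = 37
  G = 65
  A = 237 + 6·37 − 2·65 = 329
  R = 146 − 4·329 = -1170
  D = 19 − 2·37 + 6·(-1170) = -7075
Option 1 (R := 76, X − 50):
  X = 37 − 50 = -13
  G = 65
  A = 237 + 6·(-13) − 2·65 = 29
  R = 76
  D = 19 − 2·(-13) + 6·76 = 501
Change in D: 501 − (-7075) = 7576

7576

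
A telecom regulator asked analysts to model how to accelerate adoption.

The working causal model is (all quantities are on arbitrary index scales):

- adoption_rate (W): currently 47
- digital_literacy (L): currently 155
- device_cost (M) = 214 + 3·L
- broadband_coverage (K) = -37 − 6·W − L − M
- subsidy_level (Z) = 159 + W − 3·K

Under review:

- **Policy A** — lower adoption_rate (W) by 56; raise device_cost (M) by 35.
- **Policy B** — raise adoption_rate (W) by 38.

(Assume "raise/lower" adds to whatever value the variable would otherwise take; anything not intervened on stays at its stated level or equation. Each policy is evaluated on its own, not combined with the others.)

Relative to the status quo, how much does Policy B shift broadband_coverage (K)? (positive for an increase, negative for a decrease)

-228

Baseline:
  W = 47
  L = 155
  M = 214 + 3·155 = 679
  K = -37 − 6·47 − 155 − 679 = -1153
Policy B (W + 38):
  W = 47 + 38 = 85
  L = 155
  M = 214 + 3·155 = 679
  K = -37 − 6·85 − 155 − 679 = -1381
Change in K: -1381 − (-1153) = -228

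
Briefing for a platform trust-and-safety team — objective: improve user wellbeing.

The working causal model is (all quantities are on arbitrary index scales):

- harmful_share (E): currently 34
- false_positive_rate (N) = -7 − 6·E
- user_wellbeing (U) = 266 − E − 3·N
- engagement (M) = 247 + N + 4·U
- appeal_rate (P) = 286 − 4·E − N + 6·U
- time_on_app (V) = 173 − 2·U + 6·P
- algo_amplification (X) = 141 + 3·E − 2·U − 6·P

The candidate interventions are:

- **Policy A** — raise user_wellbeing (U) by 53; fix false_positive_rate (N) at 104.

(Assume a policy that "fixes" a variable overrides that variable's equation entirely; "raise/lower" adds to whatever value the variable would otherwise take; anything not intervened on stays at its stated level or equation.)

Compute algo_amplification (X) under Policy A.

993

Policy A (U + 53, N := 104):
  E = 34
  N = 104
  U = 266 − 34 − 3·104 (+53 from intervention) = -27
  P = 286 − 4·34 − 104 + 6·(-27) = -116
  X = 141 + 3·34 − 2·(-27) − 6·(-116) = 993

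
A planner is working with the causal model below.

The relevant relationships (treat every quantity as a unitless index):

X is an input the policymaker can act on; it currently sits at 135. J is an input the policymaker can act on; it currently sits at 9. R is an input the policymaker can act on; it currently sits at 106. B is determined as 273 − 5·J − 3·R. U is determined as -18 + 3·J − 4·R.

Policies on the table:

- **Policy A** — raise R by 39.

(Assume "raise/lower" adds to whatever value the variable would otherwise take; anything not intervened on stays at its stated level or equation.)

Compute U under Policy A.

-571

Policy A (R + 39):
  J = 9
  R = 106 + 39 = 145
  U = -18 + 3·9 − 4·145 = -571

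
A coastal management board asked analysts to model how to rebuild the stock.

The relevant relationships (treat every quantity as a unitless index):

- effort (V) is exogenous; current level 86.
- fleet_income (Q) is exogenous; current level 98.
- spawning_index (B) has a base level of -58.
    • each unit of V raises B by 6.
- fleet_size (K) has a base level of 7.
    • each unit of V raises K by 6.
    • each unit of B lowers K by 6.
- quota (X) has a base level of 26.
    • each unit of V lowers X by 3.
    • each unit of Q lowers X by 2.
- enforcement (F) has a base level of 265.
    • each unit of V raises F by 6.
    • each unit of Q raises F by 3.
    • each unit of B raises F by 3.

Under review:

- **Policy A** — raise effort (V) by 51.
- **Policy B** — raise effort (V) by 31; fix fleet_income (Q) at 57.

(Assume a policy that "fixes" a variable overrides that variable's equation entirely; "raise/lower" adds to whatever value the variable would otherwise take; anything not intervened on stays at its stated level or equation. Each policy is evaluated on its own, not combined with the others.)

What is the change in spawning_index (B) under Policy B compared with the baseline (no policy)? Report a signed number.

186

Baseline:
  V = 86
  B = -58 + 6·86 = 458
Policy B (V + 31, Q := 57):
  V = 86 + 31 = 117
  B = -58 + 6·117 = 644
Change in B: 644 − 458 = 186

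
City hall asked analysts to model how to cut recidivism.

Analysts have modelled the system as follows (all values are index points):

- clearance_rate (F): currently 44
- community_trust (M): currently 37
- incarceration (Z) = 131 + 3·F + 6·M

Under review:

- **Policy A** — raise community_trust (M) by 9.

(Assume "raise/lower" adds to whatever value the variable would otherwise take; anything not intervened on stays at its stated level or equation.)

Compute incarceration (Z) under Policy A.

Policy A (M + 9):
  F = 44
  M = 37 + 9 = 46
  Z = 131 + 3·44 + 6·46 = 539

539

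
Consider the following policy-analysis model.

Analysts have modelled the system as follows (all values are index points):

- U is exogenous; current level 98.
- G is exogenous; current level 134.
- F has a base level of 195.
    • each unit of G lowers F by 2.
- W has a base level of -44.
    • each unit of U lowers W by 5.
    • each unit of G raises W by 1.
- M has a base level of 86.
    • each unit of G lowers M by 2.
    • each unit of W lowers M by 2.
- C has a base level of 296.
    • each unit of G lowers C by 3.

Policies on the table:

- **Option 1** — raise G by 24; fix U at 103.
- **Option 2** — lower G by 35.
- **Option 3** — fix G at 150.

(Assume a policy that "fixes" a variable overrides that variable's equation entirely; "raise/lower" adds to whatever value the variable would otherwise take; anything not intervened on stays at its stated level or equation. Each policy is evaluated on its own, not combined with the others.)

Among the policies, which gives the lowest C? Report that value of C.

Option 1 (G + 24, U := 103):
  G = 134 + 24 = 158
  C = 296 − 3·158 = -178
Option 2 (G − 35):
  G = 134 − 35 = 99
  C = 296 − 3·99 = -1
Option 3 (G := 150):
  G = 150
  C = 296 − 3·150 = -154
Comparing — Option 1: C=-178, Option 2: C=-1, Option 3: C=-154. Lowest is -178 (Option 1).

-178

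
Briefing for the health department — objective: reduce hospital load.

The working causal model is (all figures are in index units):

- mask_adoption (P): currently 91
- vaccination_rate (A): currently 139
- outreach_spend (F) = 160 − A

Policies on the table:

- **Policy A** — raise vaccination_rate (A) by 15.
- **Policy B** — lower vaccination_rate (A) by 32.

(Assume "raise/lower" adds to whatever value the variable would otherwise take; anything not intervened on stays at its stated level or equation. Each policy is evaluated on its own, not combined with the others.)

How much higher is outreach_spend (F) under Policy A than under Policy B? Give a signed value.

Policy A (A + 15):
  A = 139 + 15 = 154
  F = 160 − 154 = 6
Policy B (A − 32):
  A = 139 − 32 = 107
  F = 160 − 107 = 53
F: 6 − 53 = -47

-47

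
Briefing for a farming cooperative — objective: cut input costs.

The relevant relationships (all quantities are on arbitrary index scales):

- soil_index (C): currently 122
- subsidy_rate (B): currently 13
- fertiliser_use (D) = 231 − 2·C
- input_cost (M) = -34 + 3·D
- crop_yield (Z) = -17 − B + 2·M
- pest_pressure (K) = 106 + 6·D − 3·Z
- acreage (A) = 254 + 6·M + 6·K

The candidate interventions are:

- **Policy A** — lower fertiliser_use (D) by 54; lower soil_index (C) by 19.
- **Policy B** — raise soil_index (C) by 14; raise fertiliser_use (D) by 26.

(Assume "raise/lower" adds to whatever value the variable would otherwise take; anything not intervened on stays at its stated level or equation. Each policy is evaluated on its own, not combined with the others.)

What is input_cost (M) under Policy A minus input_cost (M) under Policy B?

-42

Policy A (D − 54, C − 19):
  C = 122 − 19 = 103
  D = 231 − 2·103 (−54 from intervention) = -29
  M = -34 + 3·(-29) = -121
Policy B (C + 14, D + 26):
  C = 122 + 14 = 136
  D = 231 − 2·136 (+26 from intervention) = -15
  M = -34 + 3·(-15) = -79
M: -121 − (-79) = -42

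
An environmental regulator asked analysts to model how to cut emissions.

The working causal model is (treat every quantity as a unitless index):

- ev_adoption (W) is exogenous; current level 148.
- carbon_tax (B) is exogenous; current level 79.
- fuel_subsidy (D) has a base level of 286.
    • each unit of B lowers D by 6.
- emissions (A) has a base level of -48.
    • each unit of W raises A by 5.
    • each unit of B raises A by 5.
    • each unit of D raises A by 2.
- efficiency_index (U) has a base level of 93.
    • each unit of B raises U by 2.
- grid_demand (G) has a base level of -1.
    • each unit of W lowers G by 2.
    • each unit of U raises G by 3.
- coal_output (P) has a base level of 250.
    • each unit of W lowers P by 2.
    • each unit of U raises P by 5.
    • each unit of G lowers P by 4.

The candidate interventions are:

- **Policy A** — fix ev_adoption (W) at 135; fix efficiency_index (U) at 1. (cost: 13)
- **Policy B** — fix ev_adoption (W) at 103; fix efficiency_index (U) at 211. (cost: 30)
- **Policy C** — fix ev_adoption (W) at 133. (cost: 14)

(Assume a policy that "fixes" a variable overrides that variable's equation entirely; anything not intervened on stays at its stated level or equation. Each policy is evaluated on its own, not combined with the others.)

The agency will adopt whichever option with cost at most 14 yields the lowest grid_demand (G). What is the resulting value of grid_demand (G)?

Policy A (W := 135, U := 1):
  W = 135
  B = 79
  U = 1
  G = -1 − 2·135 + 3·1 = -268
Policy C (W := 133):
  W = 133
  B = 79
  U = 93 + 2·79 = 251
  G = -1 − 2·133 + 3·251 = 486
Comparing — Policy A: G=-268, Policy C: G=486. Lowest is -268 (Policy A).

-268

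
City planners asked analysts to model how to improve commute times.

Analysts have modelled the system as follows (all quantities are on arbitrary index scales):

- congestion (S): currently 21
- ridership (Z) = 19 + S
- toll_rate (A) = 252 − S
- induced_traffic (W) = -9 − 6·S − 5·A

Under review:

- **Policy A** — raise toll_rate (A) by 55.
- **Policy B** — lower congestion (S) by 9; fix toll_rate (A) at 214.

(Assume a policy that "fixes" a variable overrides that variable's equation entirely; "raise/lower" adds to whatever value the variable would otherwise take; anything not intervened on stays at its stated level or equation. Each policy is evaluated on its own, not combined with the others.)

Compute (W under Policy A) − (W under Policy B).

-414

Policy A (A + 55):
  S = 21
  A = 252 − 21 (+55 from intervention) = 286
  W = -9 − 6·21 − 5·286 = -1565
Policy B (S − 9, A := 214):
  S = 21 − 9 = 12
  A = 214
  W = -9 − 6·12 − 5·214 = -1151
W: -1565 − (-1151) = -414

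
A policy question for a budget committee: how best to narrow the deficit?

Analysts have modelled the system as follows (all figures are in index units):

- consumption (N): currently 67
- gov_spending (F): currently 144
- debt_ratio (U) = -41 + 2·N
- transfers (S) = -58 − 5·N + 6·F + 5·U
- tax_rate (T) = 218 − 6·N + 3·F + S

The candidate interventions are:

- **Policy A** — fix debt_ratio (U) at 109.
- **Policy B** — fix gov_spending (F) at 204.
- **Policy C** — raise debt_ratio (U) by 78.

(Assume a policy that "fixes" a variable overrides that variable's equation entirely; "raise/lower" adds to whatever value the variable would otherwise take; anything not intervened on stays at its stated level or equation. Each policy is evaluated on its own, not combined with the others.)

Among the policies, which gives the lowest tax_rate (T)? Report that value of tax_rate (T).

Policy A (U := 109):
  N = 67
  F = 144
  U = 109
  S = -58 − 5·67 + 6·144 + 5·109 = 1016
  T = 218 − 6·67 + 3·144 + 1016 = 1264
Policy B (F := 204):
  N = 67
  F = 204
  U = -41 + 2·67 = 93
  S = -58 − 5·67 + 6·204 + 5·93 = 1296
  T = 218 − 6·67 + 3·204 + 1296 = 1724
Policy C (U + 78):
  N = 67
  F = 144
  U = -41 + 2·67 (+78 from intervention) = 171
  S = -58 − 5·67 + 6·144 + 5·171 = 1326
  T = 218 − 6·67 + 3·144 + 1326 = 1574
Comparing — Policy A: T=1264, Policy B: T=1724, Policy C: T=1574. Lowest is 1264 (Policy A).

1264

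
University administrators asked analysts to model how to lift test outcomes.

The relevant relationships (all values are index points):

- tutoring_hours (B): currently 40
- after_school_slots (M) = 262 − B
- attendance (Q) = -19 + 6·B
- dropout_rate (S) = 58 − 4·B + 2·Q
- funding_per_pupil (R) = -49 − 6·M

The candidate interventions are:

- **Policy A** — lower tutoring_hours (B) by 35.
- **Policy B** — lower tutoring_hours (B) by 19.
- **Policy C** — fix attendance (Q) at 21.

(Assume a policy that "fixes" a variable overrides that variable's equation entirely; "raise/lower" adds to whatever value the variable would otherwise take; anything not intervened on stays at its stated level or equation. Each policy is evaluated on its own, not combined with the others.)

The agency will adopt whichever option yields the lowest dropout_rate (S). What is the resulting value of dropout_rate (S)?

Policy A (B − 35):
  B = 40 − 35 = 5
  Q = -19 + 6·5 = 11
  S = 58 − 4·5 + 2·11 = 60
Policy B (B − 19):
  B = 40 − 19 = 21
  Q = -19 + 6·21 = 107
  S = 58 − 4·21 + 2·107 = 188
Policy C (Q := 21):
  B = 40
  Q = 21
  S = 58 − 4·40 + 2·21 = -60
Comparing — Policy A: S=60, Policy B: S=188, Policy C: S=-60. Lowest is -60 (Policy C).

-60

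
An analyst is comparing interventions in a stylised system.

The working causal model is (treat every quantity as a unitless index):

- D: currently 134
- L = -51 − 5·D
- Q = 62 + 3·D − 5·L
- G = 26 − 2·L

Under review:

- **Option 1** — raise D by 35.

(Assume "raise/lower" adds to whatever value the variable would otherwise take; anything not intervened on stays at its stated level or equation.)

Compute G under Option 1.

Option 1 (D + 35):
  D = 134 + 35 = 169
  L = -51 − 5·169 = -896
  G = 26 − 2·(-896) = 1818

1818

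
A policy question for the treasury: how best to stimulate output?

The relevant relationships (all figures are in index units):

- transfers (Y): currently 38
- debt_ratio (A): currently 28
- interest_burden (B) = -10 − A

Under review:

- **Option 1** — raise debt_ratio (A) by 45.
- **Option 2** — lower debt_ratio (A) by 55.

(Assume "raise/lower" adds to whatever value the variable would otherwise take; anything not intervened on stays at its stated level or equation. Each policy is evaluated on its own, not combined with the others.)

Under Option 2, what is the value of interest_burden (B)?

17

Option 2 (A − 55):
  A = 28 − 55 = -27
  B = -10 − (-27) = 17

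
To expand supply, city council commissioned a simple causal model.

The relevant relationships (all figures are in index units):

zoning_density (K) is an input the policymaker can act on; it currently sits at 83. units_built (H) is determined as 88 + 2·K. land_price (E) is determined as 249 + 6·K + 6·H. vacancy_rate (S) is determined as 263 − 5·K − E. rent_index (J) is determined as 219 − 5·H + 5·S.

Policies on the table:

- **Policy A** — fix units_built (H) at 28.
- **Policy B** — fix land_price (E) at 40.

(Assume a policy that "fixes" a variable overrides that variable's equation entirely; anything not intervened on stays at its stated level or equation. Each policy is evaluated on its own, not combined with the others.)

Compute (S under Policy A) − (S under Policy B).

Policy A (H := 28):
  K = 83
  H = 28
  E = 249 + 6·83 + 6·28 = 915
  S = 263 − 5·83 − 915 = -1067
Policy B (E := 40):
  K = 83
  H = 88 + 2·83 = 254
  E = 40
  S = 263 − 5·83 − 40 = -192
S: -1067 − (-192) = -875

-875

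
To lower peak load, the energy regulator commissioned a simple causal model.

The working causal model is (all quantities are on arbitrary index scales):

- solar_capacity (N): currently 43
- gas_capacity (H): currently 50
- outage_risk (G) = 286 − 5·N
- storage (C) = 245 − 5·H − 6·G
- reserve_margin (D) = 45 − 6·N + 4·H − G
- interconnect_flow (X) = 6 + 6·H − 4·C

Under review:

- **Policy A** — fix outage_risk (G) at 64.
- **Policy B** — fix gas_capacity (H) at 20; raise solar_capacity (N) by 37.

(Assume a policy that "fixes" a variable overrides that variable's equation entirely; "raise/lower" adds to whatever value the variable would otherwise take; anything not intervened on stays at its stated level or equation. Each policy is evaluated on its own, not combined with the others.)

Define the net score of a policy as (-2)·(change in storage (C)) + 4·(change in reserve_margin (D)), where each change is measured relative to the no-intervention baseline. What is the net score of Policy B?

-3148

Baseline:
  N = 43
  H = 50
  G = 286 − 5·43 = 71
  C = 245 − 5·50 − 6·71 = -431
  D = 45 − 6·43 + 4·50 − 71 = -84
Policy B (H := 20, N + 37):
  N = 43 + 37 = 80
  H = 20
  G = 286 − 5·80 = -114
  C = 245 − 5·20 − 6·(-114) = 829
  D = 45 − 6·80 + 4·20 − (-114) = -241
ΔC = 829 − (-431) = 1260; ΔD = -241 − (-84) = -157
Score = (-2)·1260 + 4·(-157) = -3148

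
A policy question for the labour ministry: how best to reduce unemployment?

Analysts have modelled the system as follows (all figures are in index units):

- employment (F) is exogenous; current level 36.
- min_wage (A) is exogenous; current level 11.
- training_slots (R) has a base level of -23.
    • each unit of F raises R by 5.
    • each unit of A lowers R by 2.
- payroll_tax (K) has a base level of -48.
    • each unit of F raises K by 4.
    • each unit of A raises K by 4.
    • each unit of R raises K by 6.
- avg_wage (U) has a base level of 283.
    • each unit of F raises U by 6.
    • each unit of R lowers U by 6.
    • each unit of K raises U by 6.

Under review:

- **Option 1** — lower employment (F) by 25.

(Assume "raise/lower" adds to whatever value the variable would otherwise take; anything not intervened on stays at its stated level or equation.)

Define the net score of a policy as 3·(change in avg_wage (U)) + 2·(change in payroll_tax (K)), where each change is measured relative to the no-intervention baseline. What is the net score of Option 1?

Baseline:
  F = 36
  A = 11
  R = -23 + 5·36 − 2·11 = 135
  K = -48 + 4·36 + 4·11 + 6·135 = 950
  U = 283 + 6·36 − 6·135 + 6·950 = 5389
Option 1 (F − 25):
  F = 36 − 25 = 11
  A = 11
  R = -23 + 5·11 − 2·11 = 10
  K = -48 + 4·11 + 4·11 + 6·10 = 100
  U = 283 + 6·11 − 6·10 + 6·100 = 889
ΔU = 889 − 5389 = -4500; ΔK = 100 − 950 = -850
Score = 3·(-4500) + 2·(-850) = -15200

-15200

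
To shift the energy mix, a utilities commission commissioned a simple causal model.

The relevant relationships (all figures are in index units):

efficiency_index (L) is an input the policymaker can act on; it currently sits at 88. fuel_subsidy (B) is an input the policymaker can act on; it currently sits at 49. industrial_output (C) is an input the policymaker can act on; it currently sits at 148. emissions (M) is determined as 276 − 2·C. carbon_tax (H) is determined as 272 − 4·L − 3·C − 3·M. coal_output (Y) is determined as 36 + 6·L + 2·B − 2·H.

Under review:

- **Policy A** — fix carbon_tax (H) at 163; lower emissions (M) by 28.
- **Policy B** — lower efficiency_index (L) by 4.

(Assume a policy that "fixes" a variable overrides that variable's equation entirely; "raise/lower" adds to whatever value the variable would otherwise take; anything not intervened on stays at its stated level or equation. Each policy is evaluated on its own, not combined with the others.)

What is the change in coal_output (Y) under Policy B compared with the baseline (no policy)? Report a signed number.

Baseline:
  L = 88
  B = 49
  C = 148
  M = 276 − 2·148 = -20
  H = 272 − 4·88 − 3·148 − 3·(-20) = -464
  Y = 36 + 6·88 + 2·49 − 2·(-464) = 1590
Policy B (L − 4):
  L = 88 − 4 = 84
  B = 49
  C = 148
  M = 276 − 2·148 = -20
  H = 272 − 4·84 − 3·148 − 3·(-20) = -448
  Y = 36 + 6·84 + 2·49 − 2·(-448) = 1534
Change in Y: 1534 − 1590 = -56

-56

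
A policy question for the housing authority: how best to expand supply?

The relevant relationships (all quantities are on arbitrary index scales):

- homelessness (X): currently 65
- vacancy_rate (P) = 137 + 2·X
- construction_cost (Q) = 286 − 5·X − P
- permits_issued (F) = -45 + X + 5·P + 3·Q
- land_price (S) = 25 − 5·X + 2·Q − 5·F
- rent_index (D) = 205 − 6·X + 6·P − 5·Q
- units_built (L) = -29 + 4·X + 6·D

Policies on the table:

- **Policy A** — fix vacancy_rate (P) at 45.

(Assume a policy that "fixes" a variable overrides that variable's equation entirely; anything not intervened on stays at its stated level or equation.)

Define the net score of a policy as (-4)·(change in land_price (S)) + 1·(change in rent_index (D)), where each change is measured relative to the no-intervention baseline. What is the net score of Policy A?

Baseline:
  X = 65
  P = 137 + 2·65 = 267
  Q = 286 − 5·65 − 267 = -306
  F = -45 + 65 + 5·267 + 3·(-306) = 437
  S = 25 − 5·65 + 2·(-306) − 5·437 = -3097
  D = 205 − 6·65 + 6·267 − 5·(-306) = 2947
Policy A (P := 45):
  X = 65
  P = 45
  Q = 286 − 5·65 − 45 = -84
  F = -45 + 65 + 5·45 + 3·(-84) = -7
  S = 25 − 5·65 + 2·(-84) − 5·(-7) = -433
  D = 205 − 6·65 + 6·45 − 5·(-84) = 505
ΔS = -433 − (-3097) = 2664; ΔD = 505 − 2947 = -2442
Score = (-4)·2664 + 1·(-2442) = -13098

-13098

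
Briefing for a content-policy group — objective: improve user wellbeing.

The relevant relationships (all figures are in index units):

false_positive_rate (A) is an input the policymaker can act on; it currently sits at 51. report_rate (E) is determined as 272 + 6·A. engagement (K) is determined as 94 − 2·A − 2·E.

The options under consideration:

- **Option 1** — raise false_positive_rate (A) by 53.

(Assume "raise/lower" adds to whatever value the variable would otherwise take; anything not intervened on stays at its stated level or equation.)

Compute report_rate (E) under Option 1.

Option 1 (A + 53):
  A = 51 + 53 = 104
  E = 272 + 6·104 = 896

896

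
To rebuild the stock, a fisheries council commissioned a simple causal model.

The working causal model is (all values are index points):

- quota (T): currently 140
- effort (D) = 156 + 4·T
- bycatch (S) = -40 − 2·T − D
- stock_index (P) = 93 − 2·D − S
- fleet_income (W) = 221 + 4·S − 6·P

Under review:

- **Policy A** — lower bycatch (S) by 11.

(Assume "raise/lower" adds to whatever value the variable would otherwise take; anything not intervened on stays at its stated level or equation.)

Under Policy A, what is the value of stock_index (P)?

-292

Policy A (S − 11):
  T = 140
  D = 156 + 4·140 = 716
  S = -40 − 2·140 − 716 (−11 from intervention) = -1047
  P = 93 − 2·716 − (-1047) = -292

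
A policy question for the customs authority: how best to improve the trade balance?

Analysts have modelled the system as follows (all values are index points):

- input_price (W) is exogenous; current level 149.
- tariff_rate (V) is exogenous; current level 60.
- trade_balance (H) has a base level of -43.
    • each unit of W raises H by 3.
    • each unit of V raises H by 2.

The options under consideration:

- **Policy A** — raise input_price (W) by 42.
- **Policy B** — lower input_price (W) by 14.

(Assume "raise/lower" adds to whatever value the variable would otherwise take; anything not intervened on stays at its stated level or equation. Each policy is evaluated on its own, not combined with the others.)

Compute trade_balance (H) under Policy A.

Policy A (W + 42):
  W = 149 + 42 = 191
  V = 60
  H = -43 + 3·191 + 2·60 = 650

650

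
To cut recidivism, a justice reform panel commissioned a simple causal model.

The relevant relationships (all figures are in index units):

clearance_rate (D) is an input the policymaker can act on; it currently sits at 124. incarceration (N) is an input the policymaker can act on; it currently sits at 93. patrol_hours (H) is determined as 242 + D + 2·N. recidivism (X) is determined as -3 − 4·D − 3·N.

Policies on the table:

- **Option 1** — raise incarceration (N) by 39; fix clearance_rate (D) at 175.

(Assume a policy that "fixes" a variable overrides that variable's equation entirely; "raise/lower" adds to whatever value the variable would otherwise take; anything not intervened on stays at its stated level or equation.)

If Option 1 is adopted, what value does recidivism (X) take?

-1099

Option 1 (N + 39, D := 175):
  D = 175
  N = 93 + 39 = 132
  X = -3 − 4·175 − 3·132 = -1099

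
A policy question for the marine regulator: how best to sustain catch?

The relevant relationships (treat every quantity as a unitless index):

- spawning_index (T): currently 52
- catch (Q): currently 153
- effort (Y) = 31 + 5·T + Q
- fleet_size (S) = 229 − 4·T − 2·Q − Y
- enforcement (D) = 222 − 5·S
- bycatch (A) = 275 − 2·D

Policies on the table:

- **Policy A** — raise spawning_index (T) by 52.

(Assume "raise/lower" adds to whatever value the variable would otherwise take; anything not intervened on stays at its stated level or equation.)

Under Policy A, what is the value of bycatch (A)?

-12139

Policy A (T + 52):
  T = 52 + 52 = 104
  Q = 153
  Y = 31 + 5·104 + 153 = 704
  S = 229 − 4·104 − 2·153 − 704 = -1197
  D = 222 − 5·(-1197) = 6207
  A = 275 − 2·6207 = -12139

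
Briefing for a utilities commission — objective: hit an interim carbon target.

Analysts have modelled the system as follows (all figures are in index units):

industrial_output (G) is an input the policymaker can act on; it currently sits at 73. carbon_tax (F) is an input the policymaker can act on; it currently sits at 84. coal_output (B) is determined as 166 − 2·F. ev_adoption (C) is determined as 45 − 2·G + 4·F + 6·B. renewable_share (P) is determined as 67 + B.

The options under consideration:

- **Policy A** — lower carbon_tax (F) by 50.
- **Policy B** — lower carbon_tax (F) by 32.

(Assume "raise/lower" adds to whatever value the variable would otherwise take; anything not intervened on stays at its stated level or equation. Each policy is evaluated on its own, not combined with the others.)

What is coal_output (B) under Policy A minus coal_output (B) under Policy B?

36

Policy A (F − 50):
  F = 84 − 50 = 34
  B = 166 − 2·34 = 98
Policy B (F − 32):
  F = 84 − 32 = 52
  B = 166 − 2·52 = 62
B: 98 − 62 = 36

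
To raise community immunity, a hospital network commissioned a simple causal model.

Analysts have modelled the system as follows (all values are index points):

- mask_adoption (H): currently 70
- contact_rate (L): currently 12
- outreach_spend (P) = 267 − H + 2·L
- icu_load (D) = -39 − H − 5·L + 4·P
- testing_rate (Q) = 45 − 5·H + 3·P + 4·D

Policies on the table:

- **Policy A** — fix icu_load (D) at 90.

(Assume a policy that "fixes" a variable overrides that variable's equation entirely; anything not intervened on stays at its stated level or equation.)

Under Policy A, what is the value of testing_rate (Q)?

Policy A (D := 90):
  H = 70
  L = 12
  P = 267 − 70 + 2·12 = 221
  D = 90
  Q = 45 − 5·70 + 3·221 + 4·90 = 718

718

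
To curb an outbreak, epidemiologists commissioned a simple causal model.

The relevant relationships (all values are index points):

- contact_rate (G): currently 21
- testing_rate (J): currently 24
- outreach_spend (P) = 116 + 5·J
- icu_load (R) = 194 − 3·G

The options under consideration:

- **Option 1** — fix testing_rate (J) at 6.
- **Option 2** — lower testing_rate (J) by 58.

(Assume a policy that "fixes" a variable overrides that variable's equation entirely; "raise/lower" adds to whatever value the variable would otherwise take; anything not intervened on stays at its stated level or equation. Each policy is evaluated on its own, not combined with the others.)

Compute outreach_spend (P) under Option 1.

Option 1 (J := 6):
  J = 6
  P = 116 + 5·6 = 146

146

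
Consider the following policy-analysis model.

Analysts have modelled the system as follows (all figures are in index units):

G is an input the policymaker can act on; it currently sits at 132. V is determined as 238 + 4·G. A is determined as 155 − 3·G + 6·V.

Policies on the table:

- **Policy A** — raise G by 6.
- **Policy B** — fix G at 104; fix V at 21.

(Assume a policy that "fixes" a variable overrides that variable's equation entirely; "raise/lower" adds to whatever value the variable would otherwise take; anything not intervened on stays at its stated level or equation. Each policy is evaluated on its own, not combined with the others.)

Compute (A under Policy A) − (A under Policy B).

4512

Policy A (G + 6):
  G = 132 + 6 = 138
  V = 238 + 4·138 = 790
  A = 155 − 3·138 + 6·790 = 4481
Policy B (G := 104, V := 21):
  G = 104
  V = 21
  A = 155 − 3·104 + 6·21 = -31
A: 4481 − (-31) = 4512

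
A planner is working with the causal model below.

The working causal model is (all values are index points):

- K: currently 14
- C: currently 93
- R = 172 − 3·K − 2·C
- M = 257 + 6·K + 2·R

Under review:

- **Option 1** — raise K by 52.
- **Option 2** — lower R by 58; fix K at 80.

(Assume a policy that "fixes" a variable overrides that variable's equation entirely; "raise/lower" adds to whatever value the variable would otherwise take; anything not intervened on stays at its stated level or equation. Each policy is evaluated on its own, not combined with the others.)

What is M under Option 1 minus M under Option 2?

Option 1 (K + 52):
  K = 14 + 52 = 66
  C = 93
  R = 172 − 3·66 − 2·93 = -212
  M = 257 + 6·66 + 2·(-212) = 229
Option 2 (R − 58, K := 80):
  K = 80
  C = 93
  R = 172 − 3·80 − 2·93 (−58 from intervention) = -312
  M = 257 + 6·80 + 2·(-312) = 113
M: 229 − 113 = 116

116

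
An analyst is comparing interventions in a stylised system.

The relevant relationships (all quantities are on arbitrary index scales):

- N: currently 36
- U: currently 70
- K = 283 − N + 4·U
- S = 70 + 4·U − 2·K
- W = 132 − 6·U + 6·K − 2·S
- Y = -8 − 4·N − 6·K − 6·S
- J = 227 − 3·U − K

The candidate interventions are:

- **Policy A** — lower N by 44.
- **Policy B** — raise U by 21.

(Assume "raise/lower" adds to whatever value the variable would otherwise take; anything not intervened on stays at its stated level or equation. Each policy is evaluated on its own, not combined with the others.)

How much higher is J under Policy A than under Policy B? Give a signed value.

103

Policy A (N − 44):
  N = 36 − 44 = -8
  U = 70
  K = 283 − (-8) + 4·70 = 571
  J = 227 − 3·70 − 571 = -554
Policy B (U + 21):
  N = 36
  U = 70 + 21 = 91
  K = 283 − 36 + 4·91 = 611
  J = 227 − 3·91 − 611 = -657
J: -554 − (-657) = 103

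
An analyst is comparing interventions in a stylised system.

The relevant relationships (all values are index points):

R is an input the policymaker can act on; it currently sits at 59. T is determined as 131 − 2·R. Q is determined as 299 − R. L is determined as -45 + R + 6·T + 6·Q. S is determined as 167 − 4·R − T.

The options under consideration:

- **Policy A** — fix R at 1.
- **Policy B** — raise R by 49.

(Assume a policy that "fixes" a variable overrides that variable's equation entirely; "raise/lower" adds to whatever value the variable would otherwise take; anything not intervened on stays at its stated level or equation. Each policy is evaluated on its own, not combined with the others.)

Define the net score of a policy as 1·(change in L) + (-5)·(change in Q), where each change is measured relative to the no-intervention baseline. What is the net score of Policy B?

-588

Baseline:
  R = 59
  T = 131 − 2·59 = 13
  Q = 299 − 59 = 240
  L = -45 + 59 + 6·13 + 6·240 = 1532
Policy B (R + 49):
  R = 59 + 49 = 108
  T = 131 − 2·108 = -85
  Q = 299 − 108 = 191
  L = -45 + 108 + 6·(-85) + 6·191 = 699
ΔL = 699 − 1532 = -833; ΔQ = 191 − 240 = -49
Score = 1·(-833) + (-5)·(-49) = -588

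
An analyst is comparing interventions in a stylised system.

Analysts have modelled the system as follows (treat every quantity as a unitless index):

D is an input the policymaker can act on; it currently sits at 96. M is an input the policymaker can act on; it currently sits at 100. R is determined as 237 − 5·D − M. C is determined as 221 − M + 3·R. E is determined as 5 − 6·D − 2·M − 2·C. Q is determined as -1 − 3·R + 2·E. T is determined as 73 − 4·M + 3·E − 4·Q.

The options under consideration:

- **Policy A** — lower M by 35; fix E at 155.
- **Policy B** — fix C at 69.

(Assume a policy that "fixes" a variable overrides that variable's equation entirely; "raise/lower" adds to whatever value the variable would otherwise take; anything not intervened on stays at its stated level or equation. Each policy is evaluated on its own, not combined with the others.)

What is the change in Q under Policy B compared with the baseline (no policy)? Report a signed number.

Baseline:
  D = 96
  M = 100
  R = 237 − 5·96 − 100 = -343
  C = 221 − 100 + 3·(-343) = -908
  E = 5 − 6·96 − 2·100 − 2·(-908) = 1045
  Q = -1 − 3·(-343) + 2·1045 = 3118
Policy B (C := 69):
  D = 96
  M = 100
  R = 237 − 5·96 − 100 = -343
  C = 69
  E = 5 − 6·96 − 2·100 − 2·69 = -909
  Q = -1 − 3·(-343) + 2·(-909) = -790
Change in Q: -790 − 3118 = -3908

-3908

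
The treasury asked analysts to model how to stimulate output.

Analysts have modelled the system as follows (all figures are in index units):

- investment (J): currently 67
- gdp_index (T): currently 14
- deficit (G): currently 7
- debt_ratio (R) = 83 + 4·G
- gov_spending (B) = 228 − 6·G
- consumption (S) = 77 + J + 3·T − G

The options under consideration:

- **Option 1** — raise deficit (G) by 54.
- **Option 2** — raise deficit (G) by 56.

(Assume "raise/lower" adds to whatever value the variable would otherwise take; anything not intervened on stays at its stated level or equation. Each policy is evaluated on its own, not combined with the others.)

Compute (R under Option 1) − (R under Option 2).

-8

Option 1 (G + 54):
  G = 7 + 54 = 61
  R = 83 + 4·61 = 327
Option 2 (G + 56):
  G = 7 + 56 = 63
  R = 83 + 4·63 = 335
R: 327 − 335 = -8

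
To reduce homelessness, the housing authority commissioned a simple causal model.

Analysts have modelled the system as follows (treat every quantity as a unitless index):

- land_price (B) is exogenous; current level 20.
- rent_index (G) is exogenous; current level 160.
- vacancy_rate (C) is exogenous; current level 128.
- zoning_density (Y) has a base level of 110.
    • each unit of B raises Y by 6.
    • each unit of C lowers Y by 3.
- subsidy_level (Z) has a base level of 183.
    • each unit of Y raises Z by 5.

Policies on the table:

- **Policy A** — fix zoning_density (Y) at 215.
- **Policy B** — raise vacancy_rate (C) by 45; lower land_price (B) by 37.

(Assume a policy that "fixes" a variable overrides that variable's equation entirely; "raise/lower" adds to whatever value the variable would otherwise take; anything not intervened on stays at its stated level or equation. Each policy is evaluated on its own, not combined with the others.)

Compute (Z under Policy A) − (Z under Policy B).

3630

Policy A (Y := 215):
  B = 20
  C = 128
  Y = 215
  Z = 183 + 5·215 = 1258
Policy B (C + 45, B − 37):
  B = 20 − 37 = -17
  C = 128 + 45 = 173
  Y = 110 + 6·(-17) − 3·173 = -511
  Z = 183 + 5·(-511) = -2372
Z: 1258 − (-2372) = 3630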